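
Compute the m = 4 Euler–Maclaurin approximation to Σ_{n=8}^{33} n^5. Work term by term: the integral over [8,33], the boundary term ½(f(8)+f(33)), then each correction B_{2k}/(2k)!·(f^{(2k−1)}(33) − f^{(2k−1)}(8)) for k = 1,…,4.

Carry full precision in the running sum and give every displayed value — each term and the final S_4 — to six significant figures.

S_4 ≈ 2.35277e+08

Integral: ∫_8^33 x^5 dx = 2.15201e+08.
Boundary: ½(f(8) + f(33)) = ½(32768.0 + 3.91354e+07) = 1.95841e+07.
Running total after boundary: 2.34785e+08.
Correction k=1: B_{2}/2! · (f^{(1)}(33) − f^{(1)}(8)) = 1/12 · (5.92960e+06 − 20480.0) = 492427.
Running total after k=1: 2.35277e+08.
Correction k=2: B_{4}/4! · (f^{(3)}(33) − f^{(3)}(8)) = −1/720 · (65340.0 − 3840.00) = -85.4167.
Running total after k=2: 2.35277e+08.
Correction k=3: B_{6}/6! · (f^{(5)}(33) − f^{(5)}(8)) = 1/30240 · (120.000 − 120.000) = 0.00000.
Running total after k=3: 2.35277e+08.
Correction k=4: B_{8}/8! · (f^{(7)}(33) − f^{(7)}(8)) = −1/1209600 · (0.00000 − 0.00000) = 0.00000.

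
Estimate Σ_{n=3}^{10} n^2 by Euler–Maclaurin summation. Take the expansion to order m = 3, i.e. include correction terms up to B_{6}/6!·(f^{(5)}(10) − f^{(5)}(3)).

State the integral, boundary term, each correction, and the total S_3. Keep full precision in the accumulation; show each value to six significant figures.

S_3 ≈ 380.000

The integral term ∫_3^10 x^2 dx = 324.333.
Endpoint term: (f(3) + f(10))/2 = (9.00000 + 100.000)/2 = 54.5000.
Integral + boundary = 378.833.
Correction k=1: B_{2}/2! · (f^{(1)}(10) − f^{(1)}(3)) = 1/12 · (20.0000 − 6.00000) = 1.16667.
Running total after k=1: 380.000.
Correction k=2: B_{4}/4! · (f^{(3)}(10) − f^{(3)}(3)) = −1/720 · (0.00000 − 0.00000) = 0.00000.
Running total after k=2: 380.000.
Correction k=3: B_{6}/6! · (f^{(5)}(10) − f^{(5)}(3)) = 1/30240 · (0.00000 − 0.00000) = 0.00000.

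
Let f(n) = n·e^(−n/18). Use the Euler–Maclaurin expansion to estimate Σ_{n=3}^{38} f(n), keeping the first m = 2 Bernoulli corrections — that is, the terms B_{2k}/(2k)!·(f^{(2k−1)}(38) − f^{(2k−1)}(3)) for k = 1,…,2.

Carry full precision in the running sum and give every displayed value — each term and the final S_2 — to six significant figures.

S_2 ≈ 201.399

The integral term ∫_3^38 x·e^(−x/18) dx = 197.898.
½[f(3) + f(38)] = ½[2.53945 + 4.60193] = 3.57069.
Integral + boundary = 201.469.
Order-1 term: 1/12 · (-0.134559 − 0.705401) = -0.0699967.
Running total after k=1: 201.399.
Order-2 term: −1/720 · (0.000332245 − 0.00740236) = 9.81961e-06.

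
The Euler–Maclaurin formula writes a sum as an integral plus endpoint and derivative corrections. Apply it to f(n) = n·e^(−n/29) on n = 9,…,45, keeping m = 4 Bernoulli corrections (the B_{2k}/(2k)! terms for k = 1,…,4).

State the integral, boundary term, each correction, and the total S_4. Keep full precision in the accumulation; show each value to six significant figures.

S_4 ≈ 361.295

Integral: ∫_9^45 x·e^(−x/29) dx = 353.280.
½[f(9) + f(45)] = ½[6.59875 + 9.53471] = 8.06673.
Integral + boundary = 361.347.
Order-1 term: 1/12 · (-0.116901 − 0.505651) = -0.0518793.
After k=1: 361.295.
Order-2 term: −1/720 · (0.000364880 − 0.00234487) = 2.74999e-06.
After k=2: 361.295.
Order-3 term: 1/30240 · (1.03301e-06 − 4.86147e-06) = -1.26603e-10.
After k=3: 361.295.
Order-4 term: −1/1209600 · (1.94073e-09 − 8.24584e-09) = 5.21255e-15.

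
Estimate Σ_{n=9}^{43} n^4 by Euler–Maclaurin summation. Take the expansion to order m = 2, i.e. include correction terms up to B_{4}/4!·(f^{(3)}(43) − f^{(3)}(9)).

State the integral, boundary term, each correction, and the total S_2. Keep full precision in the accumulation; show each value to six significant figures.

S_2 ≈ 3.11288e+07

∫_9^43 x^4 dx evaluates to 2.93899e+07.
Endpoint term: (f(9) + f(43))/2 = (6561.00 + 3.41880e+06)/2 = 1.71268e+06.
Running total after boundary: 3.11026e+07.
k=1: B_{2}/(2)! × [f^{(1)}(43) − f^{(1)}(9)] = 1/12 × (318028 − 2916.00) = 26259.3.
After k=1: 3.11288e+07.
k=2: B_{4}/(4)! × [f^{(3)}(43) − f^{(3)}(9)] = −1/720 × (1032.00 − 216.000) = -1.13333.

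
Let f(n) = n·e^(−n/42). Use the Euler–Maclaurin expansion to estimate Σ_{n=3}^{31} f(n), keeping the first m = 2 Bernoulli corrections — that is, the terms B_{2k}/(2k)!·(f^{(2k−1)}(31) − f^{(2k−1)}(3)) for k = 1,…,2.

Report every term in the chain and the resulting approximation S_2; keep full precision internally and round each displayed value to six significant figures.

∫_3^31 x·e^(−x/42) dx evaluates to 294.088.
Endpoint term: (f(3) + f(31))/2 = (2.79319 + 14.8187)/2 = 8.80596.
Integral + boundary = 302.894.
Correction k=1: B_{2}/2! · (f^{(1)}(31) − f^{(1)}(3)) = 1/12 · (0.125197 − 0.864558) = -0.0616135.
Partial sum through k=1: 302.833.
Correction k=2: B_{4}/4! · (f^{(3)}(31) − f^{(3)}(3)) = −1/720 · (0.000612950 − 0.00154574) = 1.29554e-06.

S_2 ≈ 302.833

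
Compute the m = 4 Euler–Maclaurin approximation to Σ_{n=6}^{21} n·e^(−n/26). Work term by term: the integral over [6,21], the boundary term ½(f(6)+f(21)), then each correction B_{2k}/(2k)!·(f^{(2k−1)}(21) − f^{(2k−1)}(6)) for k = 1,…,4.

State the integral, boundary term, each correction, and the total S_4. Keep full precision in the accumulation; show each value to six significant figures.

S_4 ≈ 122.691

The integral term ∫_6^21 x·e^(−x/26) dx = 115.671.
Endpoint term: (f(6) + f(21))/2 = (4.76354 + 9.36360)/2 = 7.06357.
Running total after boundary: 122.735.
Correction k=1: B_{2}/2! · (f^{(1)}(21) − f^{(1)}(6)) = 1/12 · (0.0857473 − 0.610710) = -0.0437469.
Running total after k=1: 122.691.
Correction k=2: B_{4}/4! · (f^{(3)}(21) − f^{(3)}(6)) = −1/720 · (0.00144603 − 0.00325230) = 2.50870e-06.
Running total after k=2: 122.691.
Correction k=3: B_{6}/6! · (f^{(5)}(21) − f^{(5)}(6)) = 1/30240 · (4.09057e-06 − 8.28578e-06) = -1.38730e-10.
Running total after k=3: 122.691.
Correction k=4: B_{8}/8! · (f^{(7)}(21) − f^{(7)}(6)) = −1/1209600 · (8.93791e-09 − 1.73971e-08) = 6.99339e-15.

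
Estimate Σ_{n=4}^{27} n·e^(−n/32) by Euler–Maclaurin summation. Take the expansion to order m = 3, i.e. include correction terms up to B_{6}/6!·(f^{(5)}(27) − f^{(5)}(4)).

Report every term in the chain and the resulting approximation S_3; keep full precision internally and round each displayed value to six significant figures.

The integral term ∫_4^27 x·e^(−x/32) dx = 204.618.
Endpoint term: (f(4) + f(27))/2 = (3.52999 + 11.6126)/2 = 7.57127.
Integral + boundary = 212.189.
k=1: B_{2}/(2)! × [f^{(1)}(27) − f^{(1)}(4)] = 1/12 × (0.0672023 − 0.772185) = -0.0587485.
Running total after k=1: 212.130.
k=2: B_{4}/(4)! × [f^{(3)}(27) − f^{(3)}(4)] = −1/720 × (0.000905656 − 0.00247771) = 2.18341e-06.
Running total after k=2: 212.130.
k=3: B_{6}/(6)! × [f^{(5)}(27) − f^{(5)}(4)] = 1/30240 × (1.70477e-06 − 4.10287e-06) = -7.93023e-11.

S_3 ≈ 212.130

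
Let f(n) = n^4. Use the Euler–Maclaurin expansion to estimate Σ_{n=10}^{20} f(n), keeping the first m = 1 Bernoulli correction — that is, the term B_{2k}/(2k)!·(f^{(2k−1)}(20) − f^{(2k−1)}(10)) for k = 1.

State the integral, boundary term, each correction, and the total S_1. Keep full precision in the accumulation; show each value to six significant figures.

S_1 ≈ 707333

∫_10^20 x^4 dx evaluates to 620000.
Boundary: ½(f(10) + f(20)) = ½(10000.0 + 160000) = 85000.0.
Integral + boundary = 705000.
Order-1 term: 1/12 · (32000.0 − 4000.00) = 2333.33.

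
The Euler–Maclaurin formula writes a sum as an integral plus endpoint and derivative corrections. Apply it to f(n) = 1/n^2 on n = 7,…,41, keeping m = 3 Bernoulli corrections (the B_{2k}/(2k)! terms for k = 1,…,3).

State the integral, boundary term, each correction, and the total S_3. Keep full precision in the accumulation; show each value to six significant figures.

Integral: ∫_7^41 1/x^2 dx = 0.118467.
½[f(7) + f(41)] = ½[0.0204082 + 0.000594884] = 0.0105015.
So far: 0.128968.
k=1: B_{2}/(2)! × [f^{(1)}(41) − f^{(1)}(7)] = 1/12 × (-2.90187e-05 − (-0.00583090)) = 0.000483490.
Partial sum through k=1: 0.129452.
k=2: B_{4}/(4)! × [f^{(3)}(41) − f^{(3)}(7)] = −1/720 × (-2.07153e-07 − (-0.00142798)) = -1.98301e-06.
Partial sum through k=2: 0.129450.
k=3: B_{6}/(6)! × [f^{(5)}(41) − f^{(5)}(7)] = 1/30240 × (-3.69697e-09 − (-0.000874271)) = 2.89110e-08.

S_3 ≈ 0.129450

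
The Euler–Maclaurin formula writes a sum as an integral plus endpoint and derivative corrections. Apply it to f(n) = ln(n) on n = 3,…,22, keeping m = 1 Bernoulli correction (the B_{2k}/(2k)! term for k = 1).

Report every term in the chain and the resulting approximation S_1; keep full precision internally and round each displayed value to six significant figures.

∫_3^22 ln(x) dx evaluates to 45.7071.
Boundary: ½(f(3) + f(22)) = ½(1.09861 + 3.09104) = 2.09483.
Running total after boundary: 47.8019.
Correction k=1: B_{2}/2! · (f^{(1)}(22) − f^{(1)}(3)) = 1/12 · (0.0454545 − 0.333333) = -0.0239899.

S_1 ≈ 47.7779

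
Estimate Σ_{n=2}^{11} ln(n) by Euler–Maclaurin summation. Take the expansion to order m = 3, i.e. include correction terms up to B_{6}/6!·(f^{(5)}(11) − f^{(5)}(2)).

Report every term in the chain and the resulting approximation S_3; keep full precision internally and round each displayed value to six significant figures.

The integral term ∫_2^11 ln(x) dx = 15.9906.
½[f(2) + f(11)] = ½[0.693147 + 2.39790] = 1.54552.
Integral + boundary = 17.5361.
k=1: B_{2}/(2)! × [f^{(1)}(11) − f^{(1)}(2)] = 1/12 × (0.0909091 − 0.500000) = -0.0340909.
Partial sum through k=1: 17.5020.
k=2: B_{4}/(4)! × [f^{(3)}(11) − f^{(3)}(2)] = −1/720 × (0.00150263 − 0.250000) = 0.000345135.
Partial sum through k=2: 17.5023.
k=3: B_{6}/(6)! × [f^{(5)}(11) − f^{(5)}(2)] = 1/30240 × (0.000149021 − 0.750000) = -2.47967e-05.

S_3 ≈ 17.5023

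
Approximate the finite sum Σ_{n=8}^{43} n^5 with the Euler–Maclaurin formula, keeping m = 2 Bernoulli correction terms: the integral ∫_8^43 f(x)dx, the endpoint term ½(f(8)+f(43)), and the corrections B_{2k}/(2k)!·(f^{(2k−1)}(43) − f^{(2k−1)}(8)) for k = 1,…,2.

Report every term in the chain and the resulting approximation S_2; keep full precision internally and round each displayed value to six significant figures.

S_2 ≈ 1.12846e+09

Integral: ∫_8^43 x^5 dx = 1.05352e+09.
Boundary: ½(f(8) + f(43)) = ½(32768.0 + 1.47008e+08) = 7.35206e+07.
Integral + boundary = 1.12704e+09.
Order-1 term: 1/12 · (1.70940e+07 − 20480.0) = 1.42279e+06.
Running total after k=1: 1.12846e+09.
Order-2 term: −1/720 · (110940 − 3840.00) = -148.750.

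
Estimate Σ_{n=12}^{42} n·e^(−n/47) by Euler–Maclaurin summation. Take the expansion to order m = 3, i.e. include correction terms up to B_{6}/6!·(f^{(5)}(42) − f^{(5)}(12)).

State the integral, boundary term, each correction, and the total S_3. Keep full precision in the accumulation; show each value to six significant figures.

S_3 ≈ 449.783

The integral term ∫_12^42 x·e^(−x/47) dx = 436.587.
½[f(12) + f(42)] = ½[9.29603 + 17.1853] = 13.2407.
Integral + boundary = 449.827.
Order-1 term: 1/12 · (0.0435291 − 0.576881) = -0.0444460.
Running total after k=1: 449.783.
Order-2 term: −1/720 · (0.000390165 − 0.000962526) = 7.94945e-07.
Running total after k=2: 449.783.
Order-3 term: 1/30240 · (3.44330e-07 − 7.53237e-07) = -1.35221e-11.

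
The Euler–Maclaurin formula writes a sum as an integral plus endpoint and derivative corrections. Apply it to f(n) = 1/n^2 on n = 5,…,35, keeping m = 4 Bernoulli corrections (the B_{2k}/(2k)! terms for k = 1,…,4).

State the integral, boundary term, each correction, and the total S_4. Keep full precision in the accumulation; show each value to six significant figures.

S_4 ≈ 0.193156

Integral: ∫_5^35 1/x^2 dx = 0.171429.
Boundary: ½(f(5) + f(35)) = ½(0.0400000 + 0.000816327) = 0.0204082.
Running total after boundary: 0.191837.
k=1: B_{2}/(2)! × [f^{(1)}(35) − f^{(1)}(5)] = 1/12 × (-4.66472e-05 − (-0.0160000)) = 0.00132945.
After k=1: 0.193166.
k=2: B_{4}/(4)! × [f^{(3)}(35) − f^{(3)}(5)] = −1/720 × (-4.56952e-07 − (-0.00768000)) = -1.06660e-05.
After k=2: 0.193156.
k=3: B_{6}/(6)! × [f^{(5)}(35) − f^{(5)}(5)] = 1/30240 × (-1.11907e-08 − (-0.00921600)) = 3.04762e-07.
After k=3: 0.193156.
k=4: B_{8}/(8)! × [f^{(7)}(35) − f^{(7)}(5)] = −1/1209600 × (-5.11574e-10 − (-0.0206438)) = -1.70667e-08.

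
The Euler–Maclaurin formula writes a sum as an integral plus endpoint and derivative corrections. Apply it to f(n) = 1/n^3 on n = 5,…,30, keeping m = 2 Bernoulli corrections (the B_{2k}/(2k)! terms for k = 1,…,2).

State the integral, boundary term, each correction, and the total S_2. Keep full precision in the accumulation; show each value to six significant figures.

S_2 ≈ 0.0238573

The integral term ∫_5^30 1/x^3 dx = 0.0194444.
Boundary: ½(f(5) + f(30)) = ½(0.00800000 + 3.70370e-05) = 0.00401852.
Running total after boundary: 0.0234630.
Correction k=1: B_{2}/2! · (f^{(1)}(30) − f^{(1)}(5)) = 1/12 · (-3.70370e-06 − (-0.00480000)) = 0.000399691.
Running total after k=1: 0.0238627.
Correction k=2: B_{4}/4! · (f^{(3)}(30) − f^{(3)}(5)) = −1/720 · (-8.23045e-08 − (-0.00384000)) = -5.33322e-06.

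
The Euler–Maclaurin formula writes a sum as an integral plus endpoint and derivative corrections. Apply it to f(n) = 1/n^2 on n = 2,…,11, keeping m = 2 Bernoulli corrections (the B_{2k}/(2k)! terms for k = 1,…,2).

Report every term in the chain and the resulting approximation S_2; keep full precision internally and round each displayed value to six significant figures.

∫_2^11 1/x^2 dx evaluates to 0.409091.
½[f(2) + f(11)] = ½[0.250000 + 0.00826446] = 0.129132.
Integral + boundary = 0.538223.
k=1: B_{2}/(2)! × [f^{(1)}(11) − f^{(1)}(2)] = 1/12 × (-0.00150263 − (-0.250000)) = 0.0207081.
Partial sum through k=1: 0.558931.
k=2: B_{4}/(4)! × [f^{(3)}(11) − f^{(3)}(2)] = −1/720 × (-0.000149021 − (-0.750000)) = -0.00104146.

S_2 ≈ 0.557890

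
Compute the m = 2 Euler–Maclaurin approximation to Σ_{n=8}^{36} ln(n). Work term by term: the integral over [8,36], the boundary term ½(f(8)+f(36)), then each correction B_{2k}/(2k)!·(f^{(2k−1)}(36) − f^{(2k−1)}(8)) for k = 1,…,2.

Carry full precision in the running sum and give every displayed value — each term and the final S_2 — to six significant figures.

∫_8^36 ln(x) dx evaluates to 84.3711.
Boundary: ½(f(8) + f(36)) = ½(2.07944 + 3.58352) = 2.83148.
So far: 87.2026.
Order-1 term: 1/12 · (0.0277778 − 0.125000) = -0.00810185.
Running total after k=1: 87.1945.
Order-2 term: −1/720 · (4.28669e-05 − 0.00390625) = 5.36581e-06.

S_2 ≈ 87.1945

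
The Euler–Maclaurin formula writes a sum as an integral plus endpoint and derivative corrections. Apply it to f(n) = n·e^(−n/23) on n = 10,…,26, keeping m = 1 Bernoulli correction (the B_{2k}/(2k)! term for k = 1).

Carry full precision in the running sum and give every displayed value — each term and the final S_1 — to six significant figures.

S_1 ≈ 134.881

∫_10^26 x·e^(−x/23) dx evaluates to 127.480.
½[f(10) + f(26)] = ½[6.47405 + 8.39521] = 7.43463.
Integral + boundary = 134.915.
k=1: B_{2}/(2)! × [f^{(1)}(26) − f^{(1)}(10)] = 1/12 × (-0.0421165 − 0.365925) = -0.0340034.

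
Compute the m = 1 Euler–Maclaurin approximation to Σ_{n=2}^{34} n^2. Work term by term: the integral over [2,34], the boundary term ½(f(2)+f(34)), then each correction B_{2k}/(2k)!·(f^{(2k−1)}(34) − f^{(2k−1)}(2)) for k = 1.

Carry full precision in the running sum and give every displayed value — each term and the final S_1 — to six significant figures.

∫_2^34 x^2 dx evaluates to 13098.7.
½[f(2) + f(34)] = ½[4.00000 + 1156.00] = 580.000.
So far: 13678.7.
Correction k=1: B_{2}/2! · (f^{(1)}(34) − f^{(1)}(2)) = 1/12 · (68.0000 − 4.00000) = 5.33333.

S_1 ≈ 13684.0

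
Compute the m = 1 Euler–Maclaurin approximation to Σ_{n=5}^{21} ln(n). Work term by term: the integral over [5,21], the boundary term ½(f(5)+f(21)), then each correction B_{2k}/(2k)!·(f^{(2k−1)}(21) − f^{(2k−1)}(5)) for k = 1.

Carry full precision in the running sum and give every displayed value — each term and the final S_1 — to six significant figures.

Integral: ∫_5^21 ln(x) dx = 39.8878.
½[f(5) + f(21)] = ½[1.60944 + 3.04452] = 2.32698.
Integral + boundary = 42.2148.
Order-1 term: 1/12 · (0.0476190 − 0.200000) = -0.0126984.

S_1 ≈ 42.2021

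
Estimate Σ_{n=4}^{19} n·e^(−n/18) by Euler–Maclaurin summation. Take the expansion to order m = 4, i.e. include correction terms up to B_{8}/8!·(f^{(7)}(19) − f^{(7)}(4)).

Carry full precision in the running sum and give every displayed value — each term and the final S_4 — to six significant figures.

∫_4^19 x·e^(−x/18) dx evaluates to 85.3247.
Endpoint term: (f(4) + f(19))/2 = (3.20295 + 6.61198)/2 = 4.90747.
Running total after boundary: 90.2321.
k=1: B_{2}/(2)! × [f^{(1)}(19) − f^{(1)}(4)] = 1/12 × (-0.0193333 − 0.622796) = -0.0535108.
After k=1: 90.1786.
k=2: B_{4}/(4)! × [f^{(3)}(19) − f^{(3)}(4)] = −1/720 × (0.00208847 − 0.00686503) = 6.63411e-06.
After k=2: 90.1786.
k=3: B_{6}/(6)! × [f^{(5)}(19) − f^{(5)}(4)] = 1/30240 × (1.30760e-05 − 3.64440e-05) = -7.72752e-10.
After k=3: 90.1786.
k=4: B_{8}/(8)! × [f^{(7)}(19) − f^{(7)}(4)] = −1/1209600 × (6.08211e-08 − 1.59567e-07) = 8.16350e-14.

S_4 ≈ 90.1786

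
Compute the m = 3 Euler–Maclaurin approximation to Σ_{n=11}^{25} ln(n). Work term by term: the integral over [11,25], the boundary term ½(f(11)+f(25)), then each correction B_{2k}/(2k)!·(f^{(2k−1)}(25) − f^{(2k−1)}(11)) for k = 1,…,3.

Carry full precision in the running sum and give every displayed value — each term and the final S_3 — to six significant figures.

Integral: ∫_11^25 ln(x) dx = 40.0950.
Boundary: ½(f(11) + f(25)) = ½(2.39790 + 3.21888) = 2.80839.
Integral + boundary = 42.9034.
Order-1 term: 1/12 · (0.0400000 − 0.0909091) = -0.00424242.
Running total after k=1: 42.8992.
Order-2 term: −1/720 · (0.000128000 − 0.00150263) = 1.90921e-06.
Running total after k=2: 42.8992.
Order-3 term: 1/30240 · (2.45760e-06 − 0.000149021) = -4.84668e-09.

S_3 ≈ 42.8992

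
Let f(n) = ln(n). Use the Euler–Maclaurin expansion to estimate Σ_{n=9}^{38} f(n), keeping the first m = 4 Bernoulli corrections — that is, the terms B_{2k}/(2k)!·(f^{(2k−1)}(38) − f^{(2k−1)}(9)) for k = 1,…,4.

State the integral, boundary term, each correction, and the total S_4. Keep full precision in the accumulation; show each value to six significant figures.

The integral term ∫_9^38 ln(x) dx = 89.4533.
Endpoint term: (f(9) + f(38))/2 = (2.19722 + 3.63759)/2 = 2.91741.
Running total after boundary: 92.3707.
Order-1 term: 1/12 · (0.0263158 − 0.111111) = -0.00706628.
After k=1: 92.3636.
Order-2 term: −1/720 · (3.64485e-05 − 0.00274348) = 3.75977e-06.
After k=2: 92.3636.
Order-3 term: 1/30240 · (3.02896e-07 − 0.000406442) = -1.34305e-08.
After k=3: 92.3636.
Order-4 term: −1/1209600 · (6.29285e-09 − 0.000150534) = 1.24444e-10.

S_4 ≈ 92.3636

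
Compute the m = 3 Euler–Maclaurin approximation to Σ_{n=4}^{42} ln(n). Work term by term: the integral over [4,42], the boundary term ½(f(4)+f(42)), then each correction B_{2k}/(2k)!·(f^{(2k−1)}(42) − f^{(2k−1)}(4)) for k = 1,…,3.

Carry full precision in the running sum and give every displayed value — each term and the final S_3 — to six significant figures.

S_3 ≈ 115.980

The integral term ∫_4^42 ln(x) dx = 113.437.
Endpoint term: (f(4) + f(42))/2 = (1.38629 + 3.73767)/2 = 2.56198.
So far: 115.999.
Order-1 term: 1/12 · (0.0238095 − 0.250000) = -0.0188492.
After k=1: 115.980.
Order-2 term: −1/720 · (2.69949e-05 − 0.0312500) = 4.33653e-05.
After k=2: 115.980.
Order-3 term: 1/30240 · (1.83639e-07 − 0.0234375) = -7.75044e-07.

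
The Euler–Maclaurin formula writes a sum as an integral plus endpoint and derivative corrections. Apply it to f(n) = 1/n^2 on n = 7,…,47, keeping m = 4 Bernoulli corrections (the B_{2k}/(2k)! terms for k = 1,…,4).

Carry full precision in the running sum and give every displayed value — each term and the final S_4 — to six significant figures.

S_4 ≈ 0.132493

The integral term ∫_7^47 1/x^2 dx = 0.121581.
½[f(7) + f(47)] = ½[0.0204082 + 0.000452694] = 0.0104304.
So far: 0.132011.
k=1: B_{2}/(2)! × [f^{(1)}(47) − f^{(1)}(7)] = 1/12 × (-1.92636e-05 − (-0.00583090)) = 0.000484303.
After k=1: 0.132495.
k=2: B_{4}/(4)! × [f^{(3)}(47) − f^{(3)}(7)] = −1/720 × (-1.04646e-07 − (-0.00142798)) = -1.98316e-06.
After k=2: 0.132493.
k=3: B_{6}/(6)! × [f^{(5)}(47) − f^{(5)}(7)] = 1/30240 × (-1.42117e-09 − (-0.000874271)) = 2.89110e-08.
After k=3: 0.132493.
k=4: B_{8}/(8)! × [f^{(7)}(47) − f^{(7)}(7)] = −1/1209600 × (-3.60280e-11 − (-0.000999167)) = -8.26031e-10.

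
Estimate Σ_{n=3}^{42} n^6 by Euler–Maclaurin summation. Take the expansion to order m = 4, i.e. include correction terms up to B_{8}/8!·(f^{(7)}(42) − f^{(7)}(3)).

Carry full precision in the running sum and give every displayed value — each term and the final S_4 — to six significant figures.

S_4 ≈ 3.57440e+10

∫_3^42 x^6 dx evaluates to 3.29342e+10.
½[f(3) + f(42)] = ½[729.000 + 5.48903e+09] = 2.74452e+09.
Integral + boundary = 3.56787e+10.
Correction k=1: B_{2}/2! · (f^{(1)}(42) − f^{(1)}(3)) = 1/12 · (7.84147e+08 − 1458.00) = 6.53455e+07.
Partial sum through k=1: 3.57441e+10.
Correction k=2: B_{4}/4! · (f^{(3)}(42) − f^{(3)}(3)) = −1/720 · (8.89056e+06 − 3240.00) = -12343.5.
Partial sum through k=2: 3.57440e+10.
Correction k=3: B_{6}/6! · (f^{(5)}(42) − f^{(5)}(3)) = 1/30240 · (30240.0 − 2160.00) = 0.928571.
Partial sum through k=3: 3.57440e+10.
Correction k=4: B_{8}/8! · (f^{(7)}(42) − f^{(7)}(3)) = −1/1209600 · (0.00000 − 0.00000) = 0.00000.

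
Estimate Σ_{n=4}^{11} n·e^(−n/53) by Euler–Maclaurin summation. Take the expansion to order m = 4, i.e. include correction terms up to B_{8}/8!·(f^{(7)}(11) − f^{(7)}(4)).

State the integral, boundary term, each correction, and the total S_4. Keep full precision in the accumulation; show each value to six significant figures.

S_4 ≈ 51.4432

Integral: ∫_4^11 x·e^(−x/53) dx = 45.1372.
Endpoint term: (f(4) + f(11))/2 = (3.70922 + 8.93832)/2 = 6.32377.
Running total after boundary: 51.4610.
Correction k=1: B_{2}/2! · (f^{(1)}(11) − f^{(1)}(4)) = 1/12 · (0.643927 − 0.857321) = -0.0177828.
Partial sum through k=1: 51.4432.
Correction k=2: B_{4}/4! · (f^{(3)}(11) − f^{(3)}(4)) = −1/720 · (0.000807788 − 0.000965444) = 2.18967e-07.
Partial sum through k=2: 51.4432.
Correction k=3: B_{6}/6! · (f^{(5)}(11) − f^{(5)}(4)) = 1/30240 · (4.93535e-07 − 5.78741e-07) = -2.81766e-12.
Partial sum through k=3: 51.4432.
Correction k=4: B_{8}/8! · (f^{(7)}(11) − f^{(7)}(4)) = −1/1209600 · (2.49020e-10 − 2.89706e-10) = 3.36359e-17.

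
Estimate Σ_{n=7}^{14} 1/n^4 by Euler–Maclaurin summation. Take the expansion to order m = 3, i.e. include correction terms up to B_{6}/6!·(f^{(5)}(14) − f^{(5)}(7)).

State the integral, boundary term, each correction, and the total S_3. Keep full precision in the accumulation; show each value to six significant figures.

S_3 ≈ 0.00109062

Integral: ∫_7^14 1/x^4 dx = 0.000850340.
½[f(7) + f(14)] = ½[0.000416493 + 2.60308e-05] = 0.000221262.
So far: 0.00107160.
Correction k=1: B_{2}/2! · (f^{(1)}(14) − f^{(1)}(7)) = 1/12 · (-7.43738e-06 − (-0.000237996)) = 1.92132e-05.
After k=1: 0.00109082.
Correction k=2: B_{4}/4! · (f^{(3)}(14) − f^{(3)}(7)) = −1/720 · (-1.13837e-06 − (-0.000145712)) = -2.00797e-07.
After k=2: 0.00109061.
Correction k=3: B_{6}/6! · (f^{(5)}(14) − f^{(5)}(7)) = 1/30240 · (-3.25250e-07 − (-0.000166528)) = 5.49612e-09.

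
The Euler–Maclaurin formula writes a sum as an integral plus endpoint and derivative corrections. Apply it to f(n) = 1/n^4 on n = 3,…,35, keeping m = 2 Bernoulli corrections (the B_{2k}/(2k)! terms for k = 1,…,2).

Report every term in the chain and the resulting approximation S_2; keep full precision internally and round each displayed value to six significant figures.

S_2 ≈ 0.0198066

∫_3^35 1/x^4 dx evaluates to 0.0123379.
Endpoint term: (f(3) + f(35))/2 = (0.0123457 + 6.66389e-07)/2 = 0.00617317.
Running total after boundary: 0.0185111.
Order-1 term: 1/12 · (-7.61587e-08 − (-0.0164609)) = 0.00137174.
After k=1: 0.0198828.
Order-2 term: −1/720 · (-1.86511e-09 − (-0.0548697)) = -7.62079e-05.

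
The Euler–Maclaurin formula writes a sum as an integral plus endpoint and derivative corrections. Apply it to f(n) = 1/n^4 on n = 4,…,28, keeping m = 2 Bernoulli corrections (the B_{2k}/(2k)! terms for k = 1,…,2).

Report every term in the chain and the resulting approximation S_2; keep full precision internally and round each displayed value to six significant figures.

S_2 ≈ 0.00746242

The integral term ∫_4^28 1/x^4 dx = 0.00519315.
Boundary: ½(f(4) + f(28)) = ½(0.00390625 + 1.62693e-06) = 0.00195394.
Integral + boundary = 0.00714709.
Correction k=1: B_{2}/2! · (f^{(1)}(28) − f^{(1)}(4)) = 1/12 · (-2.32418e-07 − (-0.00390625)) = 0.000325501.
After k=1: 0.00747259.
Correction k=2: B_{4}/4! · (f^{(3)}(28) − f^{(3)}(4)) = −1/720 · (-8.89355e-09 − (-0.00732422)) = -1.01725e-05.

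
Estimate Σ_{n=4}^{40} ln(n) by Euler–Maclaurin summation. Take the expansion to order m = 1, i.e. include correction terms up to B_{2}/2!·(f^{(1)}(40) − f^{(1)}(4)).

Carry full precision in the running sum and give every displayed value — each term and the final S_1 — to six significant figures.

∫_4^40 ln(x) dx evaluates to 106.010.
Endpoint term: (f(4) + f(40))/2 = (1.38629 + 3.68888)/2 = 2.53759.
Running total after boundary: 108.548.
Order-1 term: 1/12 · (0.0250000 − 0.250000) = -0.0187500.

S_1 ≈ 108.529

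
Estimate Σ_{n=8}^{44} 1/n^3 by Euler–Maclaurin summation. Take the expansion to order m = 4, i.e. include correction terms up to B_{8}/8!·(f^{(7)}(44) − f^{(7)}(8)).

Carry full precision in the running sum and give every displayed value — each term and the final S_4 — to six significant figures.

The integral term ∫_8^44 1/x^3 dx = 0.00755424.
Endpoint term: (f(8) + f(44))/2 = (0.00195312 + 1.17393e-05)/2 = 0.000982432.
So far: 0.00853667.
k=1: B_{2}/(2)! × [f^{(1)}(44) − f^{(1)}(8)] = 1/12 × (-8.00406e-07 − (-0.000732422)) = 6.09685e-05.
After k=1: 0.00859764.
k=2: B_{4}/(4)! × [f^{(3)}(44) − f^{(3)}(8)] = −1/720 × (-8.26866e-09 − (-0.000228882)) = -3.17880e-07.
After k=2: 0.00859732.
k=3: B_{6}/(6)! × [f^{(5)}(44) − f^{(5)}(8)] = 1/30240 × (-1.79382e-10 − (-0.000150204)) = 4.96705e-09.
After k=3: 0.00859732.
k=4: B_{8}/(8)! × [f^{(7)}(44) − f^{(7)}(8)] = −1/1209600 × (-6.67124e-12 − (-0.000168979)) = -1.39698e-10.

S_4 ≈ 0.00859732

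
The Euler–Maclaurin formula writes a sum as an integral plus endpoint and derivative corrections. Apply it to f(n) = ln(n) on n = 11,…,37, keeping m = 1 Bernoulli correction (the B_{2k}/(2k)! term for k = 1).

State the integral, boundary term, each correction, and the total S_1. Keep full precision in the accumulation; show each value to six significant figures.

S_1 ≈ 84.2262

∫_11^37 ln(x) dx evaluates to 81.2271.
Endpoint term: (f(11) + f(37))/2 = (2.39790 + 3.61092)/2 = 3.00441.
Integral + boundary = 84.2315.
Order-1 term: 1/12 · (0.0270270 − 0.0909091) = -0.00532351.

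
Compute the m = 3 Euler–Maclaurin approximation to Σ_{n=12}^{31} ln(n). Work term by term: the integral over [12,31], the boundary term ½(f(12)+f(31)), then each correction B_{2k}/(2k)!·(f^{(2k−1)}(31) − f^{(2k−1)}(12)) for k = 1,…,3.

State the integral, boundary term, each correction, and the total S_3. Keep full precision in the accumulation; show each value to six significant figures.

S_3 ≈ 60.5899

∫_12^31 ln(x) dx evaluates to 57.6347.
Endpoint term: (f(12) + f(31))/2 = (2.48491 + 3.43399)/2 = 2.95945.
So far: 60.5942.
Correction k=1: B_{2}/2! · (f^{(1)}(31) − f^{(1)}(12)) = 1/12 · (0.0322581 − 0.0833333) = -0.00425627.
Running total after k=1: 60.5899.
Correction k=2: B_{4}/4! · (f^{(3)}(31) − f^{(3)}(12)) = −1/720 · (6.71344e-05 − 0.00115741) = 1.51427e-06.
Running total after k=2: 60.5899.
Correction k=3: B_{6}/6! · (f^{(5)}(31) − f^{(5)}(12)) = 1/30240 · (8.38306e-07 − 9.64506e-05) = -3.16178e-09.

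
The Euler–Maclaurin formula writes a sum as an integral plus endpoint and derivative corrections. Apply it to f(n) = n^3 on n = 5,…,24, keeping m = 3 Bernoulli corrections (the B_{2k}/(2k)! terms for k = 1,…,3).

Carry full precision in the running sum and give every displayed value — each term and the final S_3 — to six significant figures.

S_3 ≈ 89900.0

Integral: ∫_5^24 x^3 dx = 82787.8.
Endpoint term: (f(5) + f(24))/2 = (125.000 + 13824.0)/2 = 6974.50.
Integral + boundary = 89762.2.
Correction k=1: B_{2}/2! · (f^{(1)}(24) − f^{(1)}(5)) = 1/12 · (1728.00 − 75.0000) = 137.750.
Partial sum through k=1: 89900.0.
Correction k=2: B_{4}/4! · (f^{(3)}(24) − f^{(3)}(5)) = −1/720 · (6.00000 − 6.00000) = 0.00000.
Partial sum through k=2: 89900.0.
Correction k=3: B_{6}/6! · (f^{(5)}(24) − f^{(5)}(5)) = 1/30240 · (0.00000 − 0.00000) = 0.00000.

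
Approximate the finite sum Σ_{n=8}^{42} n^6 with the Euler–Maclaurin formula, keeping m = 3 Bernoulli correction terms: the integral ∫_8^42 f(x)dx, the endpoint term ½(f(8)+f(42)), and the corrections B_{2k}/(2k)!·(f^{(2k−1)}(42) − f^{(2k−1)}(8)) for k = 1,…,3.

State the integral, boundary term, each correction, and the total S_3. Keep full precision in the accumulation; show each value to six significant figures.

∫_8^42 x^6 dx evaluates to 3.29339e+10.
Endpoint term: (f(8) + f(42))/2 = (262144 + 5.48903e+09)/2 = 2.74465e+09.
Integral + boundary = 3.56785e+10.
Order-1 term: 1/12 · (7.84147e+08 − 196608) = 6.53292e+07.
Partial sum through k=1: 3.57439e+10.
Order-2 term: −1/720 · (8.89056e+06 − 61440.0) = -12262.7.
Partial sum through k=2: 3.57439e+10.
Order-3 term: 1/30240 · (30240.0 − 5760.00) = 0.809524.

S_3 ≈ 3.57439e+10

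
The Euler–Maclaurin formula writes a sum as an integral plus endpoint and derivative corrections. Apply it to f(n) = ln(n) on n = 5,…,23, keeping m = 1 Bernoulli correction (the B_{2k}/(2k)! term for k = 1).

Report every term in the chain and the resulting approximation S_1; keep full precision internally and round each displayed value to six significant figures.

S_1 ≈ 48.4286

Integral: ∫_5^23 ln(x) dx = 46.0692.
Endpoint term: (f(5) + f(23))/2 = (1.60944 + 3.13549)/2 = 2.37247.
So far: 48.4416.
k=1: B_{2}/(2)! × [f^{(1)}(23) − f^{(1)}(5)] = 1/12 × (0.0434783 − 0.200000) = -0.0130435.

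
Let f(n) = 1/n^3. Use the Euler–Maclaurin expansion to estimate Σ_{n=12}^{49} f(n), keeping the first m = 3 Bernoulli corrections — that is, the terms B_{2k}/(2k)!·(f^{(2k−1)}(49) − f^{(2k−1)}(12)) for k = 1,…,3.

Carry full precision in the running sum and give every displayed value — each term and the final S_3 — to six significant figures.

S_3 ≈ 0.00356956

Integral: ∫_12^49 1/x^3 dx = 0.00326398.
½[f(12) + f(49)] = ½[0.000578704 + 8.49986e-06] = 0.000293602.
So far: 0.00355758.
Order-1 term: 1/12 · (-5.20400e-07 − (-0.000144676)) = 1.20130e-05.
Running total after k=1: 0.00356959.
Order-2 term: −1/720 · (-4.33486e-09 − (-2.00939e-05)) = -2.79021e-08.
Running total after k=2: 0.00356956.
Order-3 term: 1/30240 · (-7.58284e-11 − (-5.86071e-06)) = 1.93804e-10.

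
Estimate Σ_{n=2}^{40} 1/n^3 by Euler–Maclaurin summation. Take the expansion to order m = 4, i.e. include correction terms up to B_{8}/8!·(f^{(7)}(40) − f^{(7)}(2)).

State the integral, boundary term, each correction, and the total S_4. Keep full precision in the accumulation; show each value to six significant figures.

Integral: ∫_2^40 1/x^3 dx = 0.124688.
Boundary: ½(f(2) + f(40)) = ½(0.125000 + 1.56250e-05) = 0.0625078.
Running total after boundary: 0.187195.
Correction k=1: B_{2}/2! · (f^{(1)}(40) − f^{(1)}(2)) = 1/12 · (-1.17187e-06 − (-0.187500)) = 0.0156249.
Partial sum through k=1: 0.202820.
Correction k=2: B_{4}/4! · (f^{(3)}(40) − f^{(3)}(2)) = −1/720 · (-1.46484e-08 − (-0.937500)) = -0.00130208.
Partial sum through k=2: 0.201518.
Correction k=3: B_{6}/6! · (f^{(5)}(40) − f^{(5)}(2)) = 1/30240 · (-3.84521e-10 − (-9.84375)) = 0.000325521.
Partial sum through k=3: 0.201844.
Correction k=4: B_{8}/8! · (f^{(7)}(40) − f^{(7)}(2)) = −1/1209600 · (-1.73035e-11 − (-177.188)) = -0.000146484.

S_4 ≈ 0.201697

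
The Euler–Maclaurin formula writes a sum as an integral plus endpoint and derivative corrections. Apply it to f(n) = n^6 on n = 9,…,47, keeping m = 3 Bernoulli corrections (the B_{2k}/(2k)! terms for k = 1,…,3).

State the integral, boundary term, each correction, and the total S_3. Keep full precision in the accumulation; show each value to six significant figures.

S_3 ≈ 7.78785e+10

The integral term ∫_9^47 x^6 dx = 7.23740e+10.
½[f(9) + f(47)] = ½[531441 + 1.07792e+10] = 5.38987e+09.
Running total after boundary: 7.77639e+10.
Correction k=1: B_{2}/2! · (f^{(1)}(47) − f^{(1)}(9)) = 1/12 · (1.37607e+09 − 354294) = 1.14643e+08.
Running total after k=1: 7.78786e+10.
Correction k=2: B_{4}/4! · (f^{(3)}(47) − f^{(3)}(9)) = −1/720 · (1.24588e+07 − 87480.0) = -17182.3.
Running total after k=2: 7.78785e+10.
Correction k=3: B_{6}/6! · (f^{(5)}(47) − f^{(5)}(9)) = 1/30240 · (33840.0 − 6480.00) = 0.904762.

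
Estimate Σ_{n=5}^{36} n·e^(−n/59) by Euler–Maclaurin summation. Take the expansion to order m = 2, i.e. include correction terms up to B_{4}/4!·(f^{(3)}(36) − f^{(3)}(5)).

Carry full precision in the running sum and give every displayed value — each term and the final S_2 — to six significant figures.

The integral term ∫_5^36 x·e^(−x/59) dx = 424.219.
Endpoint term: (f(5) + f(36))/2 = (4.59373 + 19.5573)/2 = 12.0755.
Running total after boundary: 436.294.
Correction k=1: B_{2}/2! · (f^{(1)}(36) − f^{(1)}(5)) = 1/12 · (0.211779 − 0.840886) = -0.0524256.
Running total after k=1: 436.242.
Correction k=2: B_{4}/4! · (f^{(3)}(36) − f^{(3)}(5)) = −1/720 · (0.000372967 − 0.000769428) = 5.50640e-07.

S_2 ≈ 436.242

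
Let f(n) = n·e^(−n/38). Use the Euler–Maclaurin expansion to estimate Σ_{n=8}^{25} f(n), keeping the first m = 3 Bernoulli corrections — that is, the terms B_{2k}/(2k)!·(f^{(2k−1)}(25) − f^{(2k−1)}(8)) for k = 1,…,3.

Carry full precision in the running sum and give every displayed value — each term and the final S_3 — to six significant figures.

S_3 ≈ 185.882

The integral term ∫_8^25 x·e^(−x/38) dx = 176.206.
Endpoint term: (f(8) + f(25))/2 = (6.48126 + 12.9485)/2 = 9.71489.
So far: 185.921.
k=1: B_{2}/(2)! × [f^{(1)}(25) − f^{(1)}(8)] = 1/12 × (0.177190 − 0.639598) = -0.0385340.
Running total after k=1: 185.882.
k=2: B_{4}/(4)! × [f^{(3)}(25) − f^{(3)}(8)] = −1/720 × (0.000840077 − 0.00156504) = 1.00689e-06.
Running total after k=2: 185.882.
k=3: B_{6}/(6)! × [f^{(5)}(25) − f^{(5)}(8)] = 1/30240 × (1.07856e-06 − 1.86090e-06) = -2.58709e-11.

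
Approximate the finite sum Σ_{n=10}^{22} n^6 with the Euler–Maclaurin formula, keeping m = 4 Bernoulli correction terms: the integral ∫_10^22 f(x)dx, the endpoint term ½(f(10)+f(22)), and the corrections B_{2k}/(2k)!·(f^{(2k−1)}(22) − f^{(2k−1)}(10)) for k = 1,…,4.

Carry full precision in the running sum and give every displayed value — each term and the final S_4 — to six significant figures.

Integral: ∫_10^22 x^6 dx = 3.54908e+08.
½[f(10) + f(22)] = ½[1.00000e+06 + 1.13380e+08] = 5.71900e+07.
So far: 4.12098e+08.
k=1: B_{2}/(2)! × [f^{(1)}(22) − f^{(1)}(10)] = 1/12 × (3.09218e+07 − 600000) = 2.52682e+06.
Partial sum through k=1: 4.14625e+08.
k=2: B_{4}/(4)! × [f^{(3)}(22) − f^{(3)}(10)] = −1/720 × (1.27776e+06 − 120000) = -1608.00.
Partial sum through k=2: 4.14623e+08.
k=3: B_{6}/(6)! × [f^{(5)}(22) − f^{(5)}(10)] = 1/30240 × (15840.0 − 7200.00) = 0.285714.
Partial sum through k=3: 4.14623e+08.
k=4: B_{8}/(8)! × [f^{(7)}(22) − f^{(7)}(10)] = −1/1209600 × (0.00000 − 0.00000) = 0.00000.

S_4 ≈ 4.14623e+08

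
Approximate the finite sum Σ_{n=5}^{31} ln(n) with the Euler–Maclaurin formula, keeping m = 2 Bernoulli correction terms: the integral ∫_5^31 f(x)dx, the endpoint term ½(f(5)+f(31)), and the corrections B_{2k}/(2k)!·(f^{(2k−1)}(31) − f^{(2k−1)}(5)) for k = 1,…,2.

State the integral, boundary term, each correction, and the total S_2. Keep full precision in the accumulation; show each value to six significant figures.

The integral term ∫_5^31 ln(x) dx = 72.4064.
½[f(5) + f(31)] = ½[1.60944 + 3.43399] = 2.52171.
Integral + boundary = 74.9281.
Order-1 term: 1/12 · (0.0322581 − 0.200000) = -0.0139785.
After k=1: 74.9141.
Order-2 term: −1/720 · (6.71344e-05 − 0.0160000) = 2.21290e-05.

S_2 ≈ 74.9142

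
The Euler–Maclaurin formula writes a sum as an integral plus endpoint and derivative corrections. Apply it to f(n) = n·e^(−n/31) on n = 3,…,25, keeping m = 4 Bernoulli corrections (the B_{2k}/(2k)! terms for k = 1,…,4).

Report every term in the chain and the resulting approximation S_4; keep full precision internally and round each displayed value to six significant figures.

The integral term ∫_3^25 x·e^(−x/31) dx = 181.761.
½[f(3) + f(25)] = ½[2.72328 + 11.1610] = 6.94213.
Integral + boundary = 188.703.
Order-1 term: 1/12 · (0.0864076 − 0.819913) = -0.0611255.
Running total after k=1: 188.642.
Order-2 term: −1/720 · (0.00101903 − 0.00274239) = 2.39356e-06.
Running total after k=2: 188.642.
Order-3 term: 1/30240 · (2.02720e-06 − 4.81955e-06) = -9.23395e-11.
Running total after k=3: 188.642.
Order-4 term: −1/1209600 · (3.11553e-09 − 7.06079e-09) = 3.26163e-15.

S_4 ≈ 188.642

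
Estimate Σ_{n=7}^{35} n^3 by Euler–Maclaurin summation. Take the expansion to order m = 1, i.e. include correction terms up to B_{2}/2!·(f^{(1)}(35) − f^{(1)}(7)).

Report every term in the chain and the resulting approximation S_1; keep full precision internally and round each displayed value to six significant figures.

The integral term ∫_7^35 x^3 dx = 374556.
Endpoint term: (f(7) + f(35))/2 = (343.000 + 42875.0)/2 = 21609.0.
So far: 396165.
Correction k=1: B_{2}/2! · (f^{(1)}(35) − f^{(1)}(7)) = 1/12 · (3675.00 − 147.000) = 294.000.

S_1 ≈ 396459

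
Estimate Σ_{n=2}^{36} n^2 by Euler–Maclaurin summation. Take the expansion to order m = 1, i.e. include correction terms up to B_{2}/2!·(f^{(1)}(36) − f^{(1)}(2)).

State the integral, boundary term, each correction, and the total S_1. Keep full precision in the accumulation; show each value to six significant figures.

S_1 ≈ 16205.0

∫_2^36 x^2 dx evaluates to 15549.3.
Endpoint term: (f(2) + f(36))/2 = (4.00000 + 1296.00)/2 = 650.000.
Integral + boundary = 16199.3.
Correction k=1: B_{2}/2! · (f^{(1)}(36) − f^{(1)}(2)) = 1/12 · (72.0000 − 4.00000) = 5.66667.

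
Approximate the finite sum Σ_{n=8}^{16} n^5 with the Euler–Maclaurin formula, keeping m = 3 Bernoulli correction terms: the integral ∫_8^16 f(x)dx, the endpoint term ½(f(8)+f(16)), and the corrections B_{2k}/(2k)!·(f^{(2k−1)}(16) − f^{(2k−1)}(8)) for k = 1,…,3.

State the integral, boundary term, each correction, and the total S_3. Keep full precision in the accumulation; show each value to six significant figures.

The integral term ∫_8^16 x^5 dx = 2.75251e+06.
Endpoint term: (f(8) + f(16))/2 = (32768.0 + 1.04858e+06)/2 = 540672.
So far: 3.29318e+06.
Correction k=1: B_{2}/2! · (f^{(1)}(16) − f^{(1)}(8)) = 1/12 · (327680 − 20480.0) = 25600.0.
After k=1: 3.31878e+06.
Correction k=2: B_{4}/4! · (f^{(3)}(16) − f^{(3)}(8)) = −1/720 · (15360.0 − 3840.00) = -16.0000.
After k=2: 3.31877e+06.
Correction k=3: B_{6}/6! · (f^{(5)}(16) − f^{(5)}(8)) = 1/30240 · (120.000 − 120.000) = 0.00000.

S_3 ≈ 3.31877e+06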